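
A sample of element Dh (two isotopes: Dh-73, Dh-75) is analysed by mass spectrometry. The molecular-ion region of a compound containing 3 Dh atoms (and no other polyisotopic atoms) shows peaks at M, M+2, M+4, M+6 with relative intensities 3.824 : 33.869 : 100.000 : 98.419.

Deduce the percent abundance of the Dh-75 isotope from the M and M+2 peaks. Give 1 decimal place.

74.7%

If p is the fraction of Dh that is Dh-73, then I(M+2)/I(M) = [C(3,1)·p^2·(1−p)] / p^3 = 3·(1−p)/p = 33.869/3.824 = 8.8570
(1−p)/p = 8.8570/3 = 2.9523  ⇒  p = 1/(1 + 2.9523) = 0.2530
Dh-73: 25.3%, Dh-75: 74.7%.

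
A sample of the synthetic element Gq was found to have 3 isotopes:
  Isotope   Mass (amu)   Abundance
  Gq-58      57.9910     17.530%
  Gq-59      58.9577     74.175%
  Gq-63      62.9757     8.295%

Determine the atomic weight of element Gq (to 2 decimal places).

59.12 amu

Average mass = Σ (abundance × isotope mass) = 0.17530 × 57.9910 + 0.74175 × 58.9577 + 0.08295 × 62.9757
= 10.16582 + 43.73187 + 5.22383 = 59.12152 amu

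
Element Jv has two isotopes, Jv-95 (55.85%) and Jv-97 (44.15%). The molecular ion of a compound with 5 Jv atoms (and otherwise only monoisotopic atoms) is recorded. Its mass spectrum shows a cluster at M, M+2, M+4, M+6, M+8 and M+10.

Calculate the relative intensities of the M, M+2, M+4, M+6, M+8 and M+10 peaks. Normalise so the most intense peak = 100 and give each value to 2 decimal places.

Expanding (0.5585 + 0.4415)^5:
P(M) = 0.5585^5 = 0.054340
P(M+2) = 5 × 0.5585^4 × 0.4415^1 = 0.214780
P(M+4) = 10 × 0.5585^3 × 0.4415^2 = 0.339571
P(M+6) = 10 × 0.5585^2 × 0.4415^3 = 0.268435
P(M+8) = 5 × 0.5585^1 × 0.4415^4 = 0.106100
P(M+10) = 0.4415^5 = 0.016775
The M+4 peak is largest (0.339571); scaling to 100 gives 16.00 : 63.25 : 100.00 : 79.05 : 31.25 : 4.94.

16.00 : 63.25 : 100.00 : 79.05 : 31.25 : 4.94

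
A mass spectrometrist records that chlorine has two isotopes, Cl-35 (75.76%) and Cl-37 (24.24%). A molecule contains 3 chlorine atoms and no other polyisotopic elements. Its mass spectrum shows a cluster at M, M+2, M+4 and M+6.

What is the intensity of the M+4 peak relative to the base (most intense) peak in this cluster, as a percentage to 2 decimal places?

30.71%

Binomial terms of (0.7576 + 0.2424)^3: M 0.4348, M+2 0.4174, M+4 0.1335, M+6 0.0142 → M is the base peak.
P(M) = C(3,0) × 0.7576^3 × 0.2424^0 = 1 × 0.4348304 × 1.0000 = 0.434830 (base)
P(M+4) = C(3,2) × 0.7576^1 × 0.2424^2 = 3 × 0.7576 × 0.05875776 = 0.133545
Relative intensity = 0.133545 / 0.434830 × 100 = 30.71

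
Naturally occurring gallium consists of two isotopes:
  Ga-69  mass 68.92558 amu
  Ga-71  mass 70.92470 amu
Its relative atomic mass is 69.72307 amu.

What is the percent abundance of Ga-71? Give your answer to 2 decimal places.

39.89%

With x = fraction of Ga-69 (so Ga-71 is 1 − x):
68.92558·x + 70.92470·(1 − x) = 69.72307
(68.92558 − 70.92470)·x = 69.72307 − 70.92470
x = -1.20163 / -1.99912 = 0.60108 → 60.11% Ga-69, 39.89% Ga-71.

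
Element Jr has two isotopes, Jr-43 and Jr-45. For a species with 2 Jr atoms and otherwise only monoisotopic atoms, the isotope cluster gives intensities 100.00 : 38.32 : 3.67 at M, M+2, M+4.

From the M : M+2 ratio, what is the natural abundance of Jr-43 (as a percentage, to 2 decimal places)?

If p is the fraction of Jr that is Jr-43, then I(M+2)/I(M) = [C(2,1)·p^1·(1−p)] / p^2 = 2·(1−p)/p = 38.32/100.00 = 0.3832
(1−p)/p = 0.3832/2 = 0.1916  ⇒  p = 1/(1 + 0.1916) = 0.8392
Jr-43: 83.92%, Jr-45: 16.08%.

83.92%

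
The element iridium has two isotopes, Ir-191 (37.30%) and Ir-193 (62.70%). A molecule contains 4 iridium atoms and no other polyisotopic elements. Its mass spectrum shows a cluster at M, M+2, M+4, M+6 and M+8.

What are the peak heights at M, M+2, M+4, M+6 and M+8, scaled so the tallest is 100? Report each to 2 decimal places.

Expanding (0.3730 + 0.6270)^4:
P(M) = 0.3730^4 = 0.019357
P(M+2) = 4 × 0.3730^3 × 0.6270^1 = 0.130153
P(M+4) = 6 × 0.3730^2 × 0.6270^2 = 0.328174
P(M+6) = 4 × 0.3730^1 × 0.6270^3 = 0.367766
P(M+8) = 0.6270^4 = 0.154550
The M+6 peak is largest (0.367766); scaling to 100 gives 5.26 : 35.39 : 89.23 : 100.00 : 42.02.

5.26 : 35.39 : 89.23 : 100.00 : 42.02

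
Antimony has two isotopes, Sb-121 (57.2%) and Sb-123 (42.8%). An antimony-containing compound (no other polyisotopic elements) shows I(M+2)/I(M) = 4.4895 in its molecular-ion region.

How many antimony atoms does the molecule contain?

6

The M+2/M ratio from n Sb atoms is n · q/p = n · 0.428/0.572.
n = 4.4895 × 0.572/0.428 = 6.00 ≈ 6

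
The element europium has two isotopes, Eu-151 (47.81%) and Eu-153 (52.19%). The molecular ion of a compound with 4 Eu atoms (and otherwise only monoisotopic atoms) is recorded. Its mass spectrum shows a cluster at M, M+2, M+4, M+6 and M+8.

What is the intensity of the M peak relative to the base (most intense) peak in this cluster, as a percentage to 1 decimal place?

14.0%

Term probabilities: M 0.0522, M+2 0.2281, M+4 0.3736, M+6 0.2719, M+8 0.0742. Base peak = M+4.
P(M+4) = C(4,2) × 0.4781^2 × 0.5219^2 = 6 × 0.22857961 × 0.27237961 = 0.373563 (base)
P(M) = C(4,0) × 0.4781^4 × 0.5219^0 = 1 × 0.05224864 × 1.0000 = 0.052249
Relative intensity = 0.052249 / 0.373563 × 100 = 14.0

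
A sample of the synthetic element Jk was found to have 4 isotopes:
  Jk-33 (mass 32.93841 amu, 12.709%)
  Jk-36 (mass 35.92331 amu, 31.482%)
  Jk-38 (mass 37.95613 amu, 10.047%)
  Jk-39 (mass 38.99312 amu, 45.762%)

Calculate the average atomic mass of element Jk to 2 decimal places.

Average mass = Σ (abundance × isotope mass) = 0.12709 × 32.93841 + 0.31482 × 35.92331 + 0.10047 × 37.95613 + 0.45762 × 38.99312
= 4.186143 + 11.309376 + 3.813452 + 17.844032 = 37.153003 amu

37.15 amu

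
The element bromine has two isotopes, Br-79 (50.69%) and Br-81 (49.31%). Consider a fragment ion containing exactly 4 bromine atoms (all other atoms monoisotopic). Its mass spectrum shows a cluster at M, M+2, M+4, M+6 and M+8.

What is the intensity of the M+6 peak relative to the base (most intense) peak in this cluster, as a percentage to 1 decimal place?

64.9%

Term probabilities: M 0.0660, M+2 0.2569, M+4 0.3749, M+6 0.2431, M+8 0.0591. Base peak = M+4.
P(M+4) = C(4,2) × 0.5069^2 × 0.4931^2 = 6 × 0.25694761 × 0.24314761 = 0.374857 (base)
P(M+6) = C(4,3) × 0.5069^1 × 0.4931^3 = 4 × 0.5069 × 0.11989609 = 0.243101
Relative intensity = 0.243101 / 0.374857 × 100 = 64.9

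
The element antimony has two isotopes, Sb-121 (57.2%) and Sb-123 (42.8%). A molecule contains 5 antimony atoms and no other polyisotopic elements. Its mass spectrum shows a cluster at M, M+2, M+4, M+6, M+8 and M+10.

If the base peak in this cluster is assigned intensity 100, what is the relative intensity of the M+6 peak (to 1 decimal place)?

74.8

(0.572 + 0.428)^5 gives M 0.0612, M+2 0.2291, M+4 0.3428, M+6 0.2565, M+8 0.0960, M+10 0.0144; the largest is M+4.
P(M+4) = C(5,2) × 0.572^3 × 0.428^2 = 10 × 0.18714925 × 0.183184 = 0.342827 (base)
P(M+6) = C(5,3) × 0.572^2 × 0.428^3 = 10 × 0.327184 × 0.07840275 = 0.256521
Relative intensity = 0.256521 / 0.342827 × 100 = 74.8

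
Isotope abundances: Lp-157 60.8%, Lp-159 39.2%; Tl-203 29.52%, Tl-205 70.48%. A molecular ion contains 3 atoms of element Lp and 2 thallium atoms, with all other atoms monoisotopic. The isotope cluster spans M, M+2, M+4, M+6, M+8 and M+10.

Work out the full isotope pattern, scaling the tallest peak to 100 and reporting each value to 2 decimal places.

Element Lp pattern (n=3): 0.22475571 : 0.43472486 : 0.28028314 : 0.06023629
Thallium pattern (n=2): 0.08714304 : 0.41611392 : 0.49674304
Convolve the two distributions (both contribute in 2-u steps):
  M: 0.22475571×0.08714304 = 0.019586
  M+2: 0.22475571×0.41611392 + 0.43472486×0.08714304 = 0.131407
  M+4: 0.22475571×0.49674304 + 0.43472486×0.41611392 + 0.28028314×0.08714304 = 0.316966
  M+6: 0.43472486×0.49674304 + 0.28028314×0.41611392 + 0.06023629×0.08714304 = 0.337825
  M+8: 0.28028314×0.49674304 + 0.06023629×0.41611392 = 0.164294
  M+10: 0.06023629×0.49674304 = 0.029922
Scale to base peak (0.337825) = 100: 5.80 : 38.90 : 93.83 : 100.00 : 48.63 : 8.86

5.80 : 38.90 : 93.83 : 100.00 : 48.63 : 8.86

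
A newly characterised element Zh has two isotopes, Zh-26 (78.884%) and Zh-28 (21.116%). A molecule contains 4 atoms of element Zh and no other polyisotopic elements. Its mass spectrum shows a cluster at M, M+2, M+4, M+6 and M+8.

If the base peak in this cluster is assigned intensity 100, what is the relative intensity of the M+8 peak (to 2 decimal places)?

0.48

Binomial terms of (0.78884 + 0.21116)^4: M 0.3872, M+2 0.4146, M+4 0.1665, M+6 0.0297, M+8 0.0020 → M+2 is the base peak.
P(M+2) = C(4,1) × 0.78884^3 × 0.21116^1 = 4 × 0.49087032 × 0.21116 = 0.414609 (base)
P(M+8) = C(4,4) × 0.78884^0 × 0.21116^4 = 1 × 1.0000 × 0.00198814 = 0.001988
Relative intensity = 0.001988 / 0.414609 × 100 = 0.48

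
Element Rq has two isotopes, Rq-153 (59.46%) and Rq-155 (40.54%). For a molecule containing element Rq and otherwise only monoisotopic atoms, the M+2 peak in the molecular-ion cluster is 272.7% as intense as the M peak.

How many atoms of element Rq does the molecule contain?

For n independent Rq atoms, I(M+2)/I(M) = n · (abundance Rq-155) / (abundance Rq-153) = n · 0.4054/0.5946.
n = 2.727 × 0.5946/0.4054 = 4.00 ≈ 4

4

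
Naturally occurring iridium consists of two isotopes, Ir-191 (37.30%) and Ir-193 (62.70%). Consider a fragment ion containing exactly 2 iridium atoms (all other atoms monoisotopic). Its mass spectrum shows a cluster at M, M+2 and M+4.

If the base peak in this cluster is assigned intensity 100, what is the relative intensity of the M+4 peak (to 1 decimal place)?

84.0

(0.3730 + 0.6270)^2 gives M 0.1391, M+2 0.4677, M+4 0.3931; the largest is M+2.
P(M+2) = C(2,1) × 0.3730^1 × 0.6270^1 = 2 × 0.3730 × 0.6270 = 0.467742 (base)
P(M+4) = C(2,2) × 0.3730^0 × 0.6270^2 = 1 × 1.0000 × 0.393129 = 0.393129
Relative intensity = 0.393129 / 0.467742 × 100 = 84.0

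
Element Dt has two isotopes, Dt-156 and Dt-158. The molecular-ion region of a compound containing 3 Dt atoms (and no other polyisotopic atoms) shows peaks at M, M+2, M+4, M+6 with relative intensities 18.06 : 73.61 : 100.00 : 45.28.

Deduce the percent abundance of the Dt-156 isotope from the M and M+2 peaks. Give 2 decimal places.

Let p = fractional abundance of Dt-156. I(M+2)/I(M) = [C(3,1)·p^2·(1−p)] / p^3 = 3·(1−p)/p = 73.61/18.06 = 4.0759
(1−p)/p = 4.0759/3 = 1.3586  ⇒  p = 1/(1 + 1.3586) = 0.4240
Dt-156: 42.40%, Dt-158: 57.60%.

42.40%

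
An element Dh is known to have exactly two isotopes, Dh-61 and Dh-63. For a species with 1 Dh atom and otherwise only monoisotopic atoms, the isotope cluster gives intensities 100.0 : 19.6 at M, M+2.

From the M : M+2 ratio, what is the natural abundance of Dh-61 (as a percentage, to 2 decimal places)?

83.61%

If p is the fraction of Dh that is Dh-61, then I(M+2)/I(M) = [C(1,1)·p^0·(1−p)] / p^1 = 1·(1−p)/p = 19.6/100.0 = 0.1960
(1−p)/p = 0.1960/1 = 0.1960  ⇒  p = 1/(1 + 0.1960) = 0.8361
Dh-61: 83.61%, Dh-63: 16.39%.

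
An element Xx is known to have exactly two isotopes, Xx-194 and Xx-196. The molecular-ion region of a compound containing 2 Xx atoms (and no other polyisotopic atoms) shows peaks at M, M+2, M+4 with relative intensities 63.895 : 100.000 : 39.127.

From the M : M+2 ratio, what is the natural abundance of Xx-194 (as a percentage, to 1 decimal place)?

If p is the fraction of Xx that is Xx-194, then I(M+2)/I(M) = [C(2,1)·p^1·(1−p)] / p^2 = 2·(1−p)/p = 100.000/63.895 = 1.5651
(1−p)/p = 1.5651/2 = 0.7825  ⇒  p = 1/(1 + 0.7825) = 0.5610
Xx-194: 56.1%, Xx-196: 43.9%.

56.1%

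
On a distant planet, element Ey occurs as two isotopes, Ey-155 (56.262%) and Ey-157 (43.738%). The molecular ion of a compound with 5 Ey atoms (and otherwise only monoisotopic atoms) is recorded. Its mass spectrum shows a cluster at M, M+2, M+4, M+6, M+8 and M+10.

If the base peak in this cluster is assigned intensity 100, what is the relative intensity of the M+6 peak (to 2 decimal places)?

77.74

(0.56262 + 0.43738)^5 gives M 0.0564, M+2 0.2191, M+4 0.3407, M+6 0.2649, M+8 0.1029, M+10 0.0160; the largest is M+4.
P(M+4) = C(5,2) × 0.56262^3 × 0.43738^2 = 10 × 0.17809245 × 0.19130126 = 0.340693 (base)
P(M+6) = C(5,3) × 0.56262^2 × 0.43738^3 = 10 × 0.31654126 × 0.08367135 = 0.264854
Relative intensity = 0.264854 / 0.340693 × 100 = 77.74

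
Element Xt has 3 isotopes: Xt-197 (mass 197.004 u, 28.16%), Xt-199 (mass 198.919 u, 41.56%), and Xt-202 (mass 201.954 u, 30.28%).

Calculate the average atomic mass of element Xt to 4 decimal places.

Ar = Σ fᵢ·mᵢ = 0.2816 × 197.004 + 0.4156 × 198.919 + 0.3028 × 201.954
= 55.47633 + 82.67074 + 61.15167 = 199.29874 u

199.2987 u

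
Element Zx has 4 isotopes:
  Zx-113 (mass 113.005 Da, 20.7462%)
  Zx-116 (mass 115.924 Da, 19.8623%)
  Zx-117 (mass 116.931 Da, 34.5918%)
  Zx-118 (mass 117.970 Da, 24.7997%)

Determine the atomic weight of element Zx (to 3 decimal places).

116.174 Da

Ar = Σ fᵢ·mᵢ = 0.207462 × 113.005 + 0.198623 × 115.924 + 0.345918 × 116.931 + 0.247997 × 117.970
= 23.4442 + 23.0252 + 40.4485 + 29.2562 = 116.1741 Da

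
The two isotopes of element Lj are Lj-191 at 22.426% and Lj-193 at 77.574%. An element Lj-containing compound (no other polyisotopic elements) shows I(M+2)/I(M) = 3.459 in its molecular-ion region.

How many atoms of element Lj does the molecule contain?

For n independent Lj atoms, I(M+2)/I(M) = n · (abundance Lj-193) / (abundance Lj-191) = n · 0.77574/0.22426.
n = 3.459 × 0.22426/0.77574 = 1.00 ≈ 1

1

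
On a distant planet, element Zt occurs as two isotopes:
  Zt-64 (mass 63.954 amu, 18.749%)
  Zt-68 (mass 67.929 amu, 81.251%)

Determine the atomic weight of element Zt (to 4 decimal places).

The abundance-weighted mean is 0.18749 × 63.954 + 0.81251 × 67.929
= 11.99074 + 55.19299 = 67.18373 amu

67.1837 amu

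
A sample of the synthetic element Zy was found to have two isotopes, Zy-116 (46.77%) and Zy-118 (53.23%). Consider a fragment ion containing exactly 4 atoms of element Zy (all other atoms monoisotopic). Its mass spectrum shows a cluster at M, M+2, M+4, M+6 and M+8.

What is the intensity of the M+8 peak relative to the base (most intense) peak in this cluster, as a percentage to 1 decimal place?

Binomial terms of (0.4677 + 0.5323)^4: M 0.0478, M+2 0.2178, M+4 0.3719, M+6 0.2822, M+8 0.0803 → M+4 is the base peak.
P(M+4) = C(4,2) × 0.4677^2 × 0.5323^2 = 6 × 0.21874329 × 0.28334329 = 0.371877 (base)
P(M+8) = C(4,4) × 0.4677^0 × 0.5323^4 = 1 × 1.0000 × 0.08028342 = 0.080283
Relative intensity = 0.080283 / 0.371877 × 100 = 21.6

21.6%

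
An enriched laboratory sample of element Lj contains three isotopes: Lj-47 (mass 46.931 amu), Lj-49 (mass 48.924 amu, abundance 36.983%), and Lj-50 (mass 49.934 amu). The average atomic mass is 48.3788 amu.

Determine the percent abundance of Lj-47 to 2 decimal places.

39.35%

Let x and y be the fractions of Lj-47 and Lj-50. Then x + y = 1 − 0.36983 = 0.63017 and 46.931x + 49.934y = 48.3788 − 0.36983×48.924 = 30.28523708.
Substituting: 46.931x + 49.934(0.63017 − x) = 30.28523708
(46.931 − 49.934)x = -1.1816717  ⇒  x = 0.39350, y = 0.23667
Lj-47: 39.35%, Lj-50: 23.67%.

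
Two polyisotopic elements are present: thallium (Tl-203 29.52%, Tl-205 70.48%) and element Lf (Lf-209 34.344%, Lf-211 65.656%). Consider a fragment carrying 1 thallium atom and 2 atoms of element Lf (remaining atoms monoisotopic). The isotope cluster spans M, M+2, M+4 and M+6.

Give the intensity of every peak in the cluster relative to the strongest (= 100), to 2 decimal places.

7.82 : 48.59 : 100.00 : 68.26

Thallium pattern (n=1): 0.2952 : 0.7048
Element Lf pattern (n=2): 0.11795103 : 0.45097793 : 0.43107103
Convolve the two distributions (both contribute in 2-u steps):
  M: 0.2952×0.11795103 = 0.034819
  M+2: 0.2952×0.45097793 + 0.7048×0.11795103 = 0.216261
  M+4: 0.2952×0.43107103 + 0.7048×0.45097793 = 0.445101
  M+6: 0.7048×0.43107103 = 0.303819
Scale to base peak (0.445101) = 100: 7.82 : 48.59 : 100.00 : 68.26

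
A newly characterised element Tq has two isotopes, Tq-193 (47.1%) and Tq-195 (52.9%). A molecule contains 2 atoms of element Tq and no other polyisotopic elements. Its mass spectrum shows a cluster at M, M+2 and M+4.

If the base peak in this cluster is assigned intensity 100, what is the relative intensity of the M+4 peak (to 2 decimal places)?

Term probabilities: M 0.2218, M+2 0.4983, M+4 0.2798. Base peak = M+2.
P(M+2) = C(2,1) × 0.471^1 × 0.529^1 = 2 × 0.4710 × 0.5290 = 0.498318 (base)
P(M+4) = C(2,2) × 0.471^0 × 0.529^2 = 1 × 1.0000 × 0.279841 = 0.279841
Relative intensity = 0.279841 / 0.498318 × 100 = 56.16

56.16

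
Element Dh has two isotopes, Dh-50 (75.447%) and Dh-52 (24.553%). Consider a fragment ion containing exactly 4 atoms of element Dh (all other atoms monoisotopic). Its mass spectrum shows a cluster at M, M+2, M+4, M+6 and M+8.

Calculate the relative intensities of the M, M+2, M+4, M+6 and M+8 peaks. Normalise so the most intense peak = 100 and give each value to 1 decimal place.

76.8 : 100.0 : 48.8 : 10.6 : 0.9

Each Dh atom is independently Dh-50 (p = 0.75447) or Dh-52 (q = 0.24553); the cluster is the binomial expansion (p + q)^4.
P(M) = 0.75447^4 = 0.324017
P(M+2) = 4 × 0.75447^3 × 0.24553^1 = 0.421784
P(M+4) = 6 × 0.75447^2 × 0.24553^2 = 0.205894
P(M+6) = 4 × 0.75447^1 × 0.24553^3 = 0.044670
P(M+8) = 0.24553^4 = 0.003634
The M+2 peak is largest (0.421784); scaling to 100 gives 76.8 : 100.0 : 48.8 : 10.6 : 0.9.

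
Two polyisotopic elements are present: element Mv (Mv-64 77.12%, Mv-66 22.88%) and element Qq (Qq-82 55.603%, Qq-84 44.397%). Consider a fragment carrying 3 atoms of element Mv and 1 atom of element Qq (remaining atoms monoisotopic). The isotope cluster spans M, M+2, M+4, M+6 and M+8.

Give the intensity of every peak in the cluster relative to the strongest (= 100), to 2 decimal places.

59.22 : 100.00 : 57.73 : 14.03 : 1.23

Element Mv pattern (n=3): 0.45867077 : 0.40823602 : 0.12111566 : 0.01197755
Element Qq pattern (n=1): 0.55603 : 0.44397
Convolve the two distributions (both contribute in 2-u steps):
  M: 0.45867077×0.55603 = 0.255035
  M+2: 0.45867077×0.44397 + 0.40823602×0.55603 = 0.430628
  M+4: 0.40823602×0.44397 + 0.12111566×0.55603 = 0.248588
  M+6: 0.12111566×0.44397 + 0.01197755×0.55603 = 0.060432
  M+8: 0.01197755×0.44397 = 0.005318
Scale to base peak (0.430628) = 100: 59.22 : 100.00 : 57.73 : 14.03 : 1.23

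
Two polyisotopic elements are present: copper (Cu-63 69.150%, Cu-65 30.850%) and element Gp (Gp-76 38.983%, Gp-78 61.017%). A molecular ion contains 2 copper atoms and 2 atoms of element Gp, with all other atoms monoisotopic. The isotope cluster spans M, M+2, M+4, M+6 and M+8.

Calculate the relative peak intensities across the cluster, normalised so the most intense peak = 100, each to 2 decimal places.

Copper pattern (n=2): 0.47817225 : 0.4266555 : 0.09517225
Element Gp pattern (n=2): 0.15196743 : 0.47572514 : 0.37230743
Convolve the two distributions (both contribute in 2-u steps):
  M: 0.47817225×0.15196743 = 0.072667
  M+2: 0.47817225×0.47572514 + 0.4266555×0.15196743 = 0.292316
  M+4: 0.47817225×0.37230743 + 0.4266555×0.47572514 + 0.09517225×0.15196743 = 0.395461
  M+6: 0.4266555×0.37230743 + 0.09517225×0.47572514 = 0.204123
  M+8: 0.09517225×0.37230743 = 0.035433
Scale to base peak (0.395461) = 100: 18.38 : 73.92 : 100.00 : 51.62 : 8.96

18.38 : 73.92 : 100.00 : 51.62 : 8.96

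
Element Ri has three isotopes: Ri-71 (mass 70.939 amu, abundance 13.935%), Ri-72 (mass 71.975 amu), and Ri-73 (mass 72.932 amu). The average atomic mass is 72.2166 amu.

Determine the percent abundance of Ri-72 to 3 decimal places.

45.734%

Let x and y be the fractions of Ri-72 and Ri-73. Then x + y = 1 − 0.13935 = 0.86065 and 71.975x + 72.932y = 72.2166 − 0.13935×70.939 = 62.33125035.
Substituting: 71.975x + 72.932(0.86065 − x) = 62.33125035
(71.975 − 72.932)x = -0.43767545  ⇒  x = 0.45734, y = 0.40331
Ri-72: 45.734%, Ri-73: 40.331%.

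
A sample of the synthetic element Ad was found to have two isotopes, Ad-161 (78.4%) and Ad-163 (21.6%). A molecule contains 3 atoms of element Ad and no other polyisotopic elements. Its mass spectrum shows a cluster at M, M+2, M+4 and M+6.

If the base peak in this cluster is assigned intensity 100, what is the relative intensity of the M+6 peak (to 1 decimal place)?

2.1

Term probabilities: M 0.4819, M+2 0.3983, M+4 0.1097, M+6 0.0101. Base peak = M.
P(M) = C(3,0) × 0.784^3 × 0.216^0 = 1 × 0.4818903 × 1.0000 = 0.481890 (base)
P(M+6) = C(3,3) × 0.784^0 × 0.216^3 = 1 × 1.0000 × 0.0100777 = 0.010078
Relative intensity = 0.010078 / 0.481890 × 100 = 2.1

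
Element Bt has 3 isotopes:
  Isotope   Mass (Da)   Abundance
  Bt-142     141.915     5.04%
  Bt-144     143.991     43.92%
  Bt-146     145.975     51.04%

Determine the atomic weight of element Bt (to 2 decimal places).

144.90 Da

Average mass = Σ (abundance × isotope mass) = 0.0504 × 141.915 + 0.4392 × 143.991 + 0.5104 × 145.975
= 7.1525 + 63.2408 + 74.5056 = 144.8989 Da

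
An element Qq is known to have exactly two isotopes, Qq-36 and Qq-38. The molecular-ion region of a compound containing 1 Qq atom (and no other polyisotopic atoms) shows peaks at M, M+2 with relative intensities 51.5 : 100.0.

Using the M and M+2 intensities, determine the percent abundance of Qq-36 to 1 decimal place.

34.0%

Write p for the Qq-36 fraction. I(M+2)/I(M) = [C(1,1)·p^0·(1−p)] / p^1 = 1·(1−p)/p = 100.0/51.5 = 1.9417
(1−p)/p = 1.9417/1 = 1.9417  ⇒  p = 1/(1 + 1.9417) = 0.3399
Qq-36: 34.0%, Qq-38: 66.0%.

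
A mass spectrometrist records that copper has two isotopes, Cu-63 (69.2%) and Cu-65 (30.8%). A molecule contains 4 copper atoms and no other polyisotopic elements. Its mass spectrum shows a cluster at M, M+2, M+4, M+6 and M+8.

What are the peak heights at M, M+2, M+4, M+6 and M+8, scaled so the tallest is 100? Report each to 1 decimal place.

Expanding (0.692 + 0.308)^4:
P(M) = 0.692^4 = 0.229311
P(M+2) = 4 × 0.692^3 × 0.308^1 = 0.408253
P(M+4) = 6 × 0.692^2 × 0.308^2 = 0.272562
P(M+6) = 4 × 0.692^1 × 0.308^3 = 0.080876
P(M+8) = 0.308^4 = 0.008999
The M+2 peak is largest (0.408253); scaling to 100 gives 56.2 : 100.0 : 66.8 : 19.8 : 2.2.

56.2 : 100.0 : 66.8 : 19.8 : 2.2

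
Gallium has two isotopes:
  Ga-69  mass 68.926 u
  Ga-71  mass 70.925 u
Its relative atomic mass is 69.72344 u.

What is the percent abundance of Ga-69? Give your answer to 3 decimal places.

60.108%

Writing the weighted mean with unknown fraction x of Ga-69:
68.926·x + 70.925·(1 − x) = 69.72344
(68.926 − 70.925)·x = 69.72344 − 70.925
x = -1.20156 / -1.999 = 0.60108 → 60.108% Ga-69, 39.892% Ga-71.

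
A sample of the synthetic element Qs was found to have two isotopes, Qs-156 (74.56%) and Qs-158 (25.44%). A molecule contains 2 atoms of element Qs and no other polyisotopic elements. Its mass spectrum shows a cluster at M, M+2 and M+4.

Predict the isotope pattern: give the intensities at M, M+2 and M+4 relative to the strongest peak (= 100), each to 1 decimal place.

Expanding (0.7456 + 0.2544)^2:
P(M) = 0.7456^2 = 0.555919
P(M+2) = 2 × 0.7456^1 × 0.2544^1 = 0.379361
P(M+4) = 0.2544^2 = 0.064719
The M peak is largest (0.555919); scaling to 100 gives 100.0 : 68.2 : 11.6.

100.0 : 68.2 : 11.6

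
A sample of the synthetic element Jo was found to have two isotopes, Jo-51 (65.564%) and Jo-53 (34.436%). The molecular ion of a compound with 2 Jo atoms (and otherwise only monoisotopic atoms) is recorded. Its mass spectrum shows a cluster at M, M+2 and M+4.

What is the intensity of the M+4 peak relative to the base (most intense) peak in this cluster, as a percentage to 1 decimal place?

26.3%

Term probabilities: M 0.4299, M+2 0.4516, M+4 0.1186. Base peak = M+2.
P(M+2) = C(2,1) × 0.65564^1 × 0.34436^1 = 2 × 0.65564 × 0.34436 = 0.451552 (base)
P(M+4) = C(2,2) × 0.65564^0 × 0.34436^2 = 1 × 1.0000 × 0.11858381 = 0.118584
Relative intensity = 0.118584 / 0.451552 × 100 = 26.3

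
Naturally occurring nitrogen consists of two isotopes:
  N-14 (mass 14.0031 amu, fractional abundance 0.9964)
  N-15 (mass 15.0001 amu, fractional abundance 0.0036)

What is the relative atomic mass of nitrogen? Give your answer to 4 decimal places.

14.0067 amu

The abundance-weighted mean is 0.9964 × 14.0031 + 0.0036 × 15.0001
= 13.95269 + 0.05400 = 14.00669 amu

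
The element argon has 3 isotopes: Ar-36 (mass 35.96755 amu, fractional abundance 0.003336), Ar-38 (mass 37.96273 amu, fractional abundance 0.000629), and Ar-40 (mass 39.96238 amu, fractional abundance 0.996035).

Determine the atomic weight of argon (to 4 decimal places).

39.9478 amu

Average mass = Σ (abundance × isotope mass) = 0.003336 × 35.96755 + 0.000629 × 37.96273 + 0.996035 × 39.96238
= 0.119988 + 0.023879 + 39.803929 = 39.947796 amu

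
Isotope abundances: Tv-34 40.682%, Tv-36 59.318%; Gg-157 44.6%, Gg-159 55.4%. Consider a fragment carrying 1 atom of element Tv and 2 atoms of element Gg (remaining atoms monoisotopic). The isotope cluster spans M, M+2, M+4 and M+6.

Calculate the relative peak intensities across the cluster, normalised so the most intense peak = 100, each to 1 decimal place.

19.4 : 76.3 : 100.0 : 43.6

Element Tv pattern (n=1): 0.40682 : 0.59318
Element Gg pattern (n=2): 0.198916 : 0.494168 : 0.306916
Convolve the two distributions (both contribute in 2-u steps):
  M: 0.40682×0.198916 = 0.080923
  M+2: 0.40682×0.494168 + 0.59318×0.198916 = 0.319030
  M+4: 0.40682×0.306916 + 0.59318×0.494168 = 0.417990
  M+6: 0.59318×0.306916 = 0.182056
Scale to base peak (0.417990) = 100: 19.4 : 76.3 : 100.0 : 43.6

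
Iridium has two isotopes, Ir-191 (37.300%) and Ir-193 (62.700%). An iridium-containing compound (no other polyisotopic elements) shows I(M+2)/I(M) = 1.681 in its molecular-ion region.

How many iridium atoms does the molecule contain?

1

For n independent Ir atoms, I(M+2)/I(M) = n · (abundance Ir-193) / (abundance Ir-191) = n · 0.62700/0.37300.
n = 1.681 × 0.37300/0.62700 = 1.00 ≈ 1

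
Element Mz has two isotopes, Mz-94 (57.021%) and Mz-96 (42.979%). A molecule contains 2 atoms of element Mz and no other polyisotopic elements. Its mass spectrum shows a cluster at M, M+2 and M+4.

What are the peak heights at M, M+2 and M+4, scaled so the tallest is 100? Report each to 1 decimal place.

The 2 Mz atoms are independent, so intensities follow the terms of (0.57021 + 0.42979)^2.
P(M) = 0.57021^2 = 0.325139
P(M+2) = 2 × 0.57021^1 × 0.42979^1 = 0.490141
P(M+4) = 0.42979^2 = 0.184719
The M+2 peak is largest (0.490141); scaling to 100 gives 66.3 : 100.0 : 37.7.

66.3 : 100.0 : 37.7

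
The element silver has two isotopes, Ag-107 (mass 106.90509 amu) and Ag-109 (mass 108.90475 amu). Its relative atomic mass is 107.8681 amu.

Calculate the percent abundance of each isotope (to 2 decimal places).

Ag-107: 51.84%, Ag-109: 48.16%

Let x be the fractional abundance of Ag-107; then Ag-109 has abundance 1 − x.
106.90509·x + 108.90475·(1 − x) = 107.8681
(106.90509 − 108.90475)·x = 107.8681 − 108.90475
x = -1.03665 / -1.99966 = 0.51841 → 51.84% Ag-107, 48.16% Ag-109.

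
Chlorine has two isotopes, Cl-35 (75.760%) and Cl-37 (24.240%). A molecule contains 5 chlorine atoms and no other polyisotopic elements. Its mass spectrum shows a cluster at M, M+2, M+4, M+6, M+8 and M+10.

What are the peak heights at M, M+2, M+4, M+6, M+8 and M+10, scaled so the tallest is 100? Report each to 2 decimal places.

Each Cl atom is independently Cl-35 (p = 0.75760) or Cl-37 (q = 0.24240); the cluster is the binomial expansion (p + q)^5.
P(M) = 0.75760^5 = 0.249574
P(M+2) = 5 × 0.75760^4 × 0.24240^1 = 0.399266
P(M+4) = 10 × 0.75760^3 × 0.24240^2 = 0.255497
P(M+6) = 10 × 0.75760^2 × 0.24240^3 = 0.081748
P(M+8) = 5 × 0.75760^1 × 0.24240^4 = 0.013078
P(M+10) = 0.24240^5 = 0.000837
The M+2 peak is largest (0.399266); scaling to 100 gives 62.51 : 100.00 : 63.99 : 20.47 : 3.28 : 0.21.

62.51 : 100.00 : 63.99 : 20.47 : 3.28 : 0.21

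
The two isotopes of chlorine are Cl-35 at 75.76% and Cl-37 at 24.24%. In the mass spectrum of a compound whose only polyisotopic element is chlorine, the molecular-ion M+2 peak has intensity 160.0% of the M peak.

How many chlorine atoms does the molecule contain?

For n independent Cl atoms, I(M+2)/I(M) = n · (abundance Cl-37) / (abundance Cl-35) = n · 0.2424/0.7576.
n = 1.600 × 0.7576/0.2424 = 5.00 ≈ 5

5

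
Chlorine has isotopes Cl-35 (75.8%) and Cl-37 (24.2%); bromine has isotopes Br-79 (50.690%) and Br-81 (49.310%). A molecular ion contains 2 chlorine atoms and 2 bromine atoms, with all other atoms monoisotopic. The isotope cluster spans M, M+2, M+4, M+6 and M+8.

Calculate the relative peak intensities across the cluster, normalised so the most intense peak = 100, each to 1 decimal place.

38.7 : 100.0 : 88.6 : 31.1 : 3.7

Chlorine pattern (n=2): 0.574564 : 0.366872 : 0.058564
Bromine pattern (n=2): 0.25694761 : 0.49990478 : 0.24314761
Convolve the two distributions (both contribute in 2-u steps):
  M: 0.574564×0.25694761 = 0.147633
  M+2: 0.574564×0.49990478 + 0.366872×0.25694761 = 0.381494
  M+4: 0.574564×0.24314761 + 0.366872×0.49990478 + 0.058564×0.25694761 = 0.338153
  M+6: 0.366872×0.24314761 + 0.058564×0.49990478 = 0.118480
  M+8: 0.058564×0.24314761 = 0.014240
Scale to base peak (0.381494) = 100: 38.7 : 100.0 : 88.6 : 31.1 : 3.7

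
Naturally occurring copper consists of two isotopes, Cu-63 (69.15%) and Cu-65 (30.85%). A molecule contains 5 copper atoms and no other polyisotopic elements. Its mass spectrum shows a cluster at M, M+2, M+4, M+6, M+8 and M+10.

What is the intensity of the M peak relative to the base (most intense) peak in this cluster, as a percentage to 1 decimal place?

Term probabilities: M 0.1581, M+2 0.3527, M+4 0.3147, M+6 0.1404, M+8 0.0313, M+10 0.0028. Base peak = M+2.
P(M+2) = C(5,1) × 0.6915^4 × 0.3085^1 = 5 × 0.2286487 × 0.3085 = 0.352691 (base)
P(M) = C(5,0) × 0.6915^5 × 0.3085^0 = 1 × 0.15811058 × 1.0000 = 0.158111
Relative intensity = 0.158111 / 0.352691 × 100 = 44.8

44.8%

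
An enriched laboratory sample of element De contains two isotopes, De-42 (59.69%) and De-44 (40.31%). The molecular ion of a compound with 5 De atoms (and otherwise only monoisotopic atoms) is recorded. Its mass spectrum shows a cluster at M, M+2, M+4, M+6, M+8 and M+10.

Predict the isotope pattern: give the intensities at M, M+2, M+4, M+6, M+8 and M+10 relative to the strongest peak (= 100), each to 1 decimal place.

21.9 : 74.0 : 100.0 : 67.5 : 22.8 : 3.1

Each De atom is independently De-42 (p = 0.5969) or De-44 (q = 0.4031); the cluster is the binomial expansion (p + q)^5.
P(M) = 0.5969^5 = 0.075772
P(M+2) = 5 × 0.5969^4 × 0.4031^1 = 0.255852
P(M+4) = 10 × 0.5969^3 × 0.4031^2 = 0.345565
P(M+6) = 10 × 0.5969^2 × 0.4031^3 = 0.233368
P(M+8) = 5 × 0.5969^1 × 0.4031^4 = 0.078799
P(M+10) = 0.4031^5 = 0.010643
The M+4 peak is largest (0.345565); scaling to 100 gives 21.9 : 74.0 : 100.0 : 67.5 : 22.8 : 3.1.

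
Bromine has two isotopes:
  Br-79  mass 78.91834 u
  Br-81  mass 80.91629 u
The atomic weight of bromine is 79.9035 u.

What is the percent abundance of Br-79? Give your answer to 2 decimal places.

50.69%

Let x be the fractional abundance of Br-79; then Br-81 has abundance 1 − x.
78.91834·x + 80.91629·(1 − x) = 79.9035
(78.91834 − 80.91629)·x = 79.9035 − 80.91629
x = -1.01279 / -1.99795 = 0.50691 → 50.69% Br-79, 49.31% Br-81.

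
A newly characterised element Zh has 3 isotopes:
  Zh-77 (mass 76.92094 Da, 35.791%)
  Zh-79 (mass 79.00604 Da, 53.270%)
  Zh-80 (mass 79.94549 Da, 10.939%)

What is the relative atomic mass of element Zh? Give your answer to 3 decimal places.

78.363 Da

Ar = Σ fᵢ·mᵢ = 0.35791 × 76.92094 + 0.53270 × 79.00604 + 0.10939 × 79.94549
= 27.530774 + 42.086518 + 8.745237 = 78.362529 Da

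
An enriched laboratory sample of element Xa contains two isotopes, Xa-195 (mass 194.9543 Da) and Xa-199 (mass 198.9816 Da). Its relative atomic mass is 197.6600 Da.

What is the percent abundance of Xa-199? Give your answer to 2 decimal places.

67.18%

With x = fraction of Xa-195 (so Xa-199 is 1 − x):
194.9543·x + 198.9816·(1 − x) = 197.6600
(194.9543 − 198.9816)·x = 197.6600 − 198.9816
x = -1.3216 / -4.0273 = 0.32816 → 32.82% Xa-195, 67.18% Xa-199.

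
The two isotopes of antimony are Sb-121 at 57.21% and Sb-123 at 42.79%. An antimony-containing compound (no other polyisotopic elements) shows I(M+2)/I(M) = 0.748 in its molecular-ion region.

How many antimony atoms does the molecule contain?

1

With n Sb atoms, P(M+2)/P(M) = C(n,1)·p^(n−1)q / p^n = n·q/p = n · 0.4279/0.5721.
n = 0.748 × 0.5721/0.4279 = 1.00 ≈ 1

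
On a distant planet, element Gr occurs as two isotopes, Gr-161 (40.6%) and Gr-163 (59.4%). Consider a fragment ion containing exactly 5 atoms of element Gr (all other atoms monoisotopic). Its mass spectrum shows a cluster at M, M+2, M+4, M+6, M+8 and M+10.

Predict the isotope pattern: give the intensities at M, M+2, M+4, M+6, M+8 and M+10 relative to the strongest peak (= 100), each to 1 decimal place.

3.2 : 23.4 : 68.4 : 100.0 : 73.2 : 21.4

Each Gr atom is independently Gr-161 (p = 0.406) or Gr-163 (q = 0.594); the cluster is the binomial expansion (p + q)^5.
P(M) = 0.406^5 = 0.011031
P(M+2) = 5 × 0.406^4 × 0.594^1 = 0.080698
P(M+4) = 10 × 0.406^3 × 0.594^2 = 0.236130
P(M+6) = 10 × 0.406^2 × 0.594^3 = 0.345471
P(M+8) = 5 × 0.406^1 × 0.594^4 = 0.252721
P(M+10) = 0.594^5 = 0.073949
The M+6 peak is largest (0.345471); scaling to 100 gives 3.2 : 23.4 : 68.4 : 100.0 : 73.2 : 21.4.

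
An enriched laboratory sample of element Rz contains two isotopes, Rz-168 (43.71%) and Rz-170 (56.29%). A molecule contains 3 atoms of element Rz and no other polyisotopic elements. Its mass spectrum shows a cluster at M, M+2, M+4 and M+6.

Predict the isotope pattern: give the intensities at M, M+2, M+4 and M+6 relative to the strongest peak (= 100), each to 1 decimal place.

The 3 Rz atoms are independent, so intensities follow the terms of (0.4371 + 0.5629)^3.
P(M) = 0.4371^3 = 0.083511
P(M+2) = 3 × 0.4371^2 × 0.5629^1 = 0.322637
P(M+4) = 3 × 0.4371^1 × 0.5629^2 = 0.415494
P(M+6) = 0.5629^3 = 0.178358
The M+4 peak is largest (0.415494); scaling to 100 gives 20.1 : 77.7 : 100.0 : 42.9.

20.1 : 77.7 : 100.0 : 42.9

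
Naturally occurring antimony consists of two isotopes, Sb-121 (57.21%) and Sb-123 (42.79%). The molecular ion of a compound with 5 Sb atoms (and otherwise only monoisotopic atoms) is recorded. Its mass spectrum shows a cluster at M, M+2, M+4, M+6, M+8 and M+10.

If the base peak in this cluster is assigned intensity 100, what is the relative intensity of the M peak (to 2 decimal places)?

17.88

(0.5721 + 0.4279)^5 gives M 0.0613, M+2 0.2292, M+4 0.3428, M+6 0.2564, M+8 0.0959, M+10 0.0143; the largest is M+4.
P(M+4) = C(5,2) × 0.5721^3 × 0.4279^2 = 10 × 0.18724742 × 0.18309841 = 0.342847 (base)
P(M) = C(5,0) × 0.5721^5 × 0.4279^0 = 1 × 0.06128578 × 1.0000 = 0.061286
Relative intensity = 0.061286 / 0.342847 × 100 = 17.88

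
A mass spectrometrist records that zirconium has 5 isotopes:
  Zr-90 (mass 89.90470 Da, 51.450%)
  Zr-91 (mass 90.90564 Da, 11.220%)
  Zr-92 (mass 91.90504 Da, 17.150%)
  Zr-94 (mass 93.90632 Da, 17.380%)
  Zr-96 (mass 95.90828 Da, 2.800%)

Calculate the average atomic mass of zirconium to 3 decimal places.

91.224 Da

Weight each isotope mass by its fractional abundance: 0.51450 × 89.90470 + 0.11220 × 90.90564 + 0.17150 × 91.90504 + 0.17380 × 93.90632 + 0.02800 × 95.90828
= 46.255968 + 10.199613 + 15.761714 + 16.320918 + 2.685432 = 91.223645 Da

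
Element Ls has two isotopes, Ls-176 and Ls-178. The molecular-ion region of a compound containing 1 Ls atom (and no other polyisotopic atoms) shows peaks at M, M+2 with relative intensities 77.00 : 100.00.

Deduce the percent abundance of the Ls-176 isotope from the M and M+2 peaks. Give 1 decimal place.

43.5%

Write p for the Ls-176 fraction. I(M+2)/I(M) = [C(1,1)·p^0·(1−p)] / p^1 = 1·(1−p)/p = 100.00/77.00 = 1.2987
(1−p)/p = 1.2987/1 = 1.2987  ⇒  p = 1/(1 + 1.2987) = 0.4350
Ls-176: 43.5%, Ls-178: 56.5%.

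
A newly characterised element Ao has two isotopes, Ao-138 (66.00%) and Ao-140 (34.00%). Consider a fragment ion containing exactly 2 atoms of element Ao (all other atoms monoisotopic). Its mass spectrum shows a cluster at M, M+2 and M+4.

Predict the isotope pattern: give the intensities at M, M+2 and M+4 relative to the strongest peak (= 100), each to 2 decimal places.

97.06 : 100.00 : 25.76

The 2 Ao atoms are independent, so intensities follow the terms of (0.6600 + 0.3400)^2.
P(M) = 0.6600^2 = 0.435600
P(M+2) = 2 × 0.6600^1 × 0.3400^1 = 0.448800
P(M+4) = 0.3400^2 = 0.115600
The M+2 peak is largest (0.448800); scaling to 100 gives 97.06 : 100.00 : 25.76.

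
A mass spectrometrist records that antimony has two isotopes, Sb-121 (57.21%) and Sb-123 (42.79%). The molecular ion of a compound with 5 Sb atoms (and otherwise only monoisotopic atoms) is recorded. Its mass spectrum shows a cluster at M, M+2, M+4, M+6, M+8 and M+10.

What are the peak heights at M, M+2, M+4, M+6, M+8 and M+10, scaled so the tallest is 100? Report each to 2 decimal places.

17.88 : 66.85 : 100.00 : 74.79 : 27.97 : 4.18

The 5 Sb atoms are independent, so intensities follow the terms of (0.5721 + 0.4279)^5.
P(M) = 0.5721^5 = 0.061286
P(M+2) = 5 × 0.5721^4 × 0.4279^1 = 0.229192
P(M+4) = 10 × 0.5721^3 × 0.4279^2 = 0.342847
P(M+6) = 10 × 0.5721^2 × 0.4279^3 = 0.256431
P(M+8) = 5 × 0.5721^1 × 0.4279^4 = 0.095898
P(M+10) = 0.4279^5 = 0.014345
The M+4 peak is largest (0.342847); scaling to 100 gives 17.88 : 66.85 : 100.00 : 74.79 : 27.97 : 4.18.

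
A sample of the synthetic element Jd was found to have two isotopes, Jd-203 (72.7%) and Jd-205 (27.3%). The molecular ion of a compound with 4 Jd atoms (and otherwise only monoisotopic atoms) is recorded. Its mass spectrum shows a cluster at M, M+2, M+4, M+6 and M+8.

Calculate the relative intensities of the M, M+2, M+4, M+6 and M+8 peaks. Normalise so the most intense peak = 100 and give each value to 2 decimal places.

Each Jd atom is independently Jd-203 (p = 0.727) or Jd-205 (q = 0.273); the cluster is the binomial expansion (p + q)^4.
P(M) = 0.727^4 = 0.279343
P(M+2) = 4 × 0.727^3 × 0.273^1 = 0.419591
P(M+4) = 6 × 0.727^2 × 0.273^2 = 0.236344
P(M+6) = 4 × 0.727^1 × 0.273^3 = 0.059167
P(M+8) = 0.273^4 = 0.005555
The M+2 peak is largest (0.419591); scaling to 100 gives 66.58 : 100.00 : 56.33 : 14.10 : 1.32.

66.58 : 100.00 : 56.33 : 14.10 : 1.32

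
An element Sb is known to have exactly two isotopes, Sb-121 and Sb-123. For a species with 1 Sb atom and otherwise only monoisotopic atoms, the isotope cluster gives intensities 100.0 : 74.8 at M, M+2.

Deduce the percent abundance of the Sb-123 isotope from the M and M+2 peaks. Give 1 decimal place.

42.8%

If p is the fraction of Sb that is Sb-121, then I(M+2)/I(M) = [C(1,1)·p^0·(1−p)] / p^1 = 1·(1−p)/p = 74.8/100.0 = 0.7480
(1−p)/p = 0.7480/1 = 0.7480  ⇒  p = 1/(1 + 0.7480) = 0.5721
Sb-121: 57.2%, Sb-123: 42.8%.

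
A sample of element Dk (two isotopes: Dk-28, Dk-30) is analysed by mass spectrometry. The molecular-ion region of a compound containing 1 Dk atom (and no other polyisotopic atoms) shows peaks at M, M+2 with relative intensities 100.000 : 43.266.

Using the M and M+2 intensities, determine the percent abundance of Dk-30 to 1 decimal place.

Write p for the Dk-28 fraction. I(M+2)/I(M) = [C(1,1)·p^0·(1−p)] / p^1 = 1·(1−p)/p = 43.266/100.000 = 0.4327
(1−p)/p = 0.4327/1 = 0.4327  ⇒  p = 1/(1 + 0.4327) = 0.6980
Dk-28: 69.8%, Dk-30: 30.2%.

30.2%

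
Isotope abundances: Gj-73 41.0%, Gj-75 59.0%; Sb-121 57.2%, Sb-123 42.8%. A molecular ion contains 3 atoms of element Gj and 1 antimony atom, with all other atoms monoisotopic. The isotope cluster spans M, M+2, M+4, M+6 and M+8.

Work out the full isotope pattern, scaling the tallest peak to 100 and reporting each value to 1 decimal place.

10.6 : 53.6 : 100.0 : 80.8 : 23.6

Element Gj pattern (n=3): 0.068921 : 0.297537 : 0.428163 : 0.205379
Antimony pattern (n=1): 0.5720 : 0.4280
Convolve the two distributions (both contribute in 2-u steps):
  M: 0.068921×0.5720 = 0.039423
  M+2: 0.068921×0.4280 + 0.297537×0.5720 = 0.199689
  M+4: 0.297537×0.4280 + 0.428163×0.5720 = 0.372255
  M+6: 0.428163×0.4280 + 0.205379×0.5720 = 0.300731
  M+8: 0.205379×0.4280 = 0.087902
Scale to base peak (0.372255) = 100: 10.6 : 53.6 : 100.0 : 80.8 : 23.6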